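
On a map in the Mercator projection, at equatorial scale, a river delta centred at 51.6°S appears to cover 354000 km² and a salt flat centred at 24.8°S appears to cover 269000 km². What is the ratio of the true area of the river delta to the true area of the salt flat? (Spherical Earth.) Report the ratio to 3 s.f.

0.616

Since Mercator area scale is 1/cos²φ, the true area equals the apparent area multiplied by cos²φ.
True area of river delta: 354000 × cos²(51.6°) = 354000 × 0.3858 = 136600 km².
True area of salt flat: 269000 × cos²(24.8°) = 269000 × 0.8241 = 221700 km².
Ratio = 136600 / 221700 ≈ 0.616.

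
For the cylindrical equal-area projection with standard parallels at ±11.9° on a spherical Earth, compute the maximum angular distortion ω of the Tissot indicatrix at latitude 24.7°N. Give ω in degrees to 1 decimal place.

8.5°

Cylindrical equal-area (φ₀ = 11.9°): h = cos φ / cos 11.9° along meridians, k = cos 11.9° / cos φ along parallels; h·k = 1.
At 24.7°: h = 0.9285, k = 1.077; principal scales a = 1.077, b = 0.9285.
sin(ω/2) = (a − b)/(a + b) = 0.1486/2.006 = 0.07409, so ω = 2 arcsin(0.07409) ≈ 8.5°.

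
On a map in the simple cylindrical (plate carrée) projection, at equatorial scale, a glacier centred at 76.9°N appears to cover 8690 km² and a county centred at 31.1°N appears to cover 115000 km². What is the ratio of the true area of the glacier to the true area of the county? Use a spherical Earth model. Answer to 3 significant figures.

Plate carrée has h = 1 and k = sec φ, giving areal scale sec φ; true area = (apparent area) · cos φ.
True area of glacier: 8690 × cos(76.9°) = 8690 × 0.2267 = 1970 km².
True area of county: 115000 × cos(31.1°) = 115000 × 0.8563 = 98470 km².
Ratio = 1970 / 98470 ≈ 0.0200.

0.0200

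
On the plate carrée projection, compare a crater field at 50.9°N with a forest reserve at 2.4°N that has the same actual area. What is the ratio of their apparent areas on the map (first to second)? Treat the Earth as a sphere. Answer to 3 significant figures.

Plate carrée maps x = Rλ, y = Rφ. The meridian scale is h = 1 and the parallel scale is k = 1/cos φ = sec φ.
Areal scale at 50.9°: h·k = 1.000 × 1.586 = 1.586.
Areal scale at 2.4°: h·k = 1.000 × 1.001 = 1.001.
Ratio = 1.586/1.001 ≈ 1.58.

1.58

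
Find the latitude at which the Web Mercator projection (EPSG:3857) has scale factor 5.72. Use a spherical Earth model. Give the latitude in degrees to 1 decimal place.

79.9°

Mercator scale is k = sec φ = 1/cos φ.
1/cos φ = 5.72  ⇒  cos φ = 0.1748  ⇒  φ = arccos(0.1748) ≈ 79.9°.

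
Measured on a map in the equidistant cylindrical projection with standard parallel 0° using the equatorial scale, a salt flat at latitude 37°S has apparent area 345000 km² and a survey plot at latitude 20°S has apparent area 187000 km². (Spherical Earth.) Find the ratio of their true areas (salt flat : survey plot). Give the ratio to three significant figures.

1.57

On the plate carrée, areal scale = h·k = 1 × sec φ, so true area = apparent × cos φ.
True area of salt flat: 345000 × cos(37°) = 345000 × 0.7986 = 275500 km².
True area of survey plot: 187000 × cos(20°) = 187000 × 0.9397 = 175700 km².
Ratio = 275500 / 175700 ≈ 1.57.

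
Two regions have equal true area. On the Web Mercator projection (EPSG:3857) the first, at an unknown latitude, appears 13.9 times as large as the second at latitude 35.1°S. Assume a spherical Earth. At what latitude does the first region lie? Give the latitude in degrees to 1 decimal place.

Mercator areal scale is sec²φ, so apparent-area ratio = sec²φ₁ / sec²φ₂ = cos²φ₂ / cos²φ₁.
cos²φ₂ / cos²φ₁ = 13.9  ⇒  cos φ₁ = cos 35.1° / √13.9 = 0.8181/3.728 = 0.2194.
φ₁ = arccos(0.2194) ≈ 77.3°.

77.3°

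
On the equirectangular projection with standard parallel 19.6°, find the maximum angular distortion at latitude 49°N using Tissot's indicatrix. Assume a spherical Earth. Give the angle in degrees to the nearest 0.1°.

In the equirectangular projection with standard parallel φ₀ = 19.6° (x = Rλ cos φ₀, y = Rφ), meridians are true-scale (h = 1) and the parallel scale is k = cos φ₀ / cos φ.
At 49°: h = 1.000, k = 1.436; principal scales a = 1.436, b = 1.000.
sin(ω/2) = (a − b)/(a + b) = 0.4359/2.436 = 0.1790, so ω = 2 arcsin(0.1790) ≈ 20.6°.

20.6°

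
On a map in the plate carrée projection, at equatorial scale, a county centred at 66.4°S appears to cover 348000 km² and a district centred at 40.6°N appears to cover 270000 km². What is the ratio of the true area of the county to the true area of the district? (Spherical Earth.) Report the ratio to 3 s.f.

0.680

Plate carrée has h = 1 and k = sec φ, giving areal scale sec φ; true area = (apparent area) · cos φ.
True area of county: 348000 × cos(66.4°) = 348000 × 0.4003 = 139300 km².
True area of district: 270000 × cos(40.6°) = 270000 × 0.7593 = 205000 km².
Ratio = 139300 / 205000 ≈ 0.680.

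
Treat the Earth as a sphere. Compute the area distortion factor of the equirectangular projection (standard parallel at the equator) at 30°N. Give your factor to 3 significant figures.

Plate carrée maps x = Rλ, y = Rφ. The meridian scale is h = 1 and the parallel scale is k = 1/cos φ = sec φ.
Areal scale = h·k = 1 × sec φ; at 30°, h = 1.000, k = 1.155, so h·k = 1.155.

1.15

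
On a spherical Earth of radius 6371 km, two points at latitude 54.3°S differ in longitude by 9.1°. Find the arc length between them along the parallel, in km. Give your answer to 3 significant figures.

Arc length along a parallel = R cos φ · Δλ (with Δλ in radians).
= 6371 × cos 54.3° × (9.1° × π/180) = 6371 × 0.5835 × 0.1588 ≈ 590 km.

590 km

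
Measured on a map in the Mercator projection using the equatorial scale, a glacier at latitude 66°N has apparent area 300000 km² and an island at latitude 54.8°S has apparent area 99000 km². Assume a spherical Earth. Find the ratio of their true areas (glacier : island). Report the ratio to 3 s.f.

On Mercator the areal scale is sec²φ, so true area = apparent × cos²φ.
True area of glacier: 300000 × cos²(66°) = 300000 × 0.1654 = 49630 km².
True area of island: 99000 × cos²(54.8°) = 99000 × 0.3323 = 32900 km².
Ratio = 49630 / 32900 ≈ 1.51.

1.51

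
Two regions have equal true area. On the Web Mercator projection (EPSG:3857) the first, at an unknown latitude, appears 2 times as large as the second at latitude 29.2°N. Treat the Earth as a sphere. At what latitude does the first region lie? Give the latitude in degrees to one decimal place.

On Mercator, (apparent₁)/(apparent₂) = sec²φ₁ / sec²φ₂ when true areas are equal.
cos²φ₂ / cos²φ₁ = 2  ⇒  cos φ₁ = cos 29.2° / √2 = 0.8729/1.414 = 0.6172.
φ₁ = arccos(0.6172) ≈ 51.9°.

51.9°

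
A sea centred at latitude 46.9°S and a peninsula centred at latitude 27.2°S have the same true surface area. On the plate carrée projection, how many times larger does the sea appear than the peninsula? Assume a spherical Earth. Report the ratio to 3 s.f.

1.30

Plate carrée maps x = Rλ, y = Rφ. The meridian scale is h = 1 and the parallel scale is k = 1/cos φ = sec φ.
Areal scale at 46.9°: h·k = 1.000 × 1.464 = 1.464.
Areal scale at 27.2°: h·k = 1.000 × 1.124 = 1.124.
Ratio = 1.464/1.124 ≈ 1.30.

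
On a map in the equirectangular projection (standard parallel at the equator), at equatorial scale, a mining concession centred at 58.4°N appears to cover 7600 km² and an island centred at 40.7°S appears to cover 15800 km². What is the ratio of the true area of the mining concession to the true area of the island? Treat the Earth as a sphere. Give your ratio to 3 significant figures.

Plate carrée has h = 1 and k = sec φ, giving areal scale sec φ; true area = (apparent area) · cos φ.
True area of mining concession: 7600 × cos(58.4°) = 7600 × 0.5240 = 3982 km².
True area of island: 15800 × cos(40.7°) = 15800 × 0.7581 = 11980 km².
Ratio = 3982 / 11980 ≈ 0.332.

0.332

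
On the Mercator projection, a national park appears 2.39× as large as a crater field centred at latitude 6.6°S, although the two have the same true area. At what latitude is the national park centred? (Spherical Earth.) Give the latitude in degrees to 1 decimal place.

On Mercator, (apparent₁)/(apparent₂) = sec²φ₁ / sec²φ₂ when true areas are equal.
cos²φ₂ / cos²φ₁ = 2.39  ⇒  cos φ₁ = cos 6.6° / √2.39 = 0.9934/1.546 = 0.6426.
φ₁ = arccos(0.6426) ≈ 50.0°.

50.0°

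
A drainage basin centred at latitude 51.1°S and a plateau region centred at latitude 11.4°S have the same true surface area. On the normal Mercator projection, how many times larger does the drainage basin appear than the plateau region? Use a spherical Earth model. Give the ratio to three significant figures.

On Mercator, area is exaggerated by sec²φ = 1/cos²φ.
At 51.1°: sec²(51.1°) = 1/0.6280² = 2.536.
At 11.4°: sec²(11.4°) = 1/0.9803² = 1.041.
Ratio = 2.536/1.041 = cos²(11.4°)/cos²(51.1°) ≈ 2.44.

2.44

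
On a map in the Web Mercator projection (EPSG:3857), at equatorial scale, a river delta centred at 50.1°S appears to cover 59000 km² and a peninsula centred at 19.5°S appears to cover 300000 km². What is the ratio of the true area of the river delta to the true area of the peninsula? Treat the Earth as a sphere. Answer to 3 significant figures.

0.0911

Mercator's areal exaggeration is sec²φ; hence true area = (apparent area) · cos²φ.
True area of river delta: 59000 × cos²(50.1°) = 59000 × 0.4115 = 24280 km².
True area of peninsula: 300000 × cos²(19.5°) = 300000 × 0.8886 = 266600 km².
Ratio = 24280 / 266600 ≈ 0.0911.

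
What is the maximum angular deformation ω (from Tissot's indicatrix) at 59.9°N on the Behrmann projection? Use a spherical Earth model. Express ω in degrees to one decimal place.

59.7°

Behrmann is a cylindrical equal-area projection with standard parallels at ±30°. For cylindrical equal-area with standard parallel φ₀, h = cos φ / cos φ₀ and k = cos φ₀ / cos φ, so h·k = 1.
At 59.9°: h = 0.5791, k = 1.727; principal scales a = 1.727, b = 0.5791.
sin(ω/2) = (a − b)/(a + b) = 1.148/2.306 = 0.4977, so ω = 2 arcsin(0.4977) ≈ 59.7°.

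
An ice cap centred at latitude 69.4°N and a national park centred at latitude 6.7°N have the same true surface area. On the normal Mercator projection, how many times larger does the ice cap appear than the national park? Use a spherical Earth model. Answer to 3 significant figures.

7.97

Mercator areal scale is sec²φ.
At 69.4°: sec²(69.4°) = 1/0.3518² = 8.078.
At 6.7°: sec²(6.7°) = 1/0.9932² = 1.014.
Ratio = 8.078/1.014 = cos²(6.7°)/cos²(69.4°) ≈ 7.97.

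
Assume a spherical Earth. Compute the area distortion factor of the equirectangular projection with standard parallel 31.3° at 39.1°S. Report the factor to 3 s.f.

The equidistant cylindrical projection with φ₀ = 31.3° has h = 1 (meridians true) and k = cos φ₀ / cos φ along parallels.
Areal scale = h·k = 1 × cos φ₀ / cos φ; at 39.1°, h = 1.000, k = 1.101, so h·k = 1.101.

1.10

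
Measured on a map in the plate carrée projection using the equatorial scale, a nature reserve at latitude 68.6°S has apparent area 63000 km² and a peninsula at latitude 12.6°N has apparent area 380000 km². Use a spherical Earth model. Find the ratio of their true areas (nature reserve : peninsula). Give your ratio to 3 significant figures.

0.0620

Plate carrée has h = 1 and k = sec φ, giving areal scale sec φ; true area = (apparent area) · cos φ.
True area of nature reserve: 63000 × cos(68.6°) = 63000 × 0.3649 = 22990 km².
True area of peninsula: 380000 × cos(12.6°) = 380000 × 0.9759 = 370800 km².
Ratio = 22990 / 370800 ≈ 0.0620.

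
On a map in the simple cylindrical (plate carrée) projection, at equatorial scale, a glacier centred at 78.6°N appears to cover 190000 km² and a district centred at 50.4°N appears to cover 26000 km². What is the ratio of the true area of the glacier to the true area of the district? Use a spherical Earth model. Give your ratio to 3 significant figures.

On the plate carrée, areal scale = h·k = 1 × sec φ, so true area = apparent × cos φ.
True area of glacier: 190000 × cos(78.6°) = 190000 × 0.1977 = 37550 km².
True area of district: 26000 × cos(50.4°) = 26000 × 0.6374 = 16570 km².
Ratio = 37550 / 16570 ≈ 2.27.

2.27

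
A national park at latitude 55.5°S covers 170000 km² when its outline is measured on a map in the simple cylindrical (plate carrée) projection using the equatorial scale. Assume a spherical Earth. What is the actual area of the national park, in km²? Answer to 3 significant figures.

For the equirectangular projection with φ₀ = 0 (plate carrée), h = 1 along meridians and k = sec φ along parallels.
Areal scale = h·k = 1 × sec φ; at 55.5°, h = 1.000, k = 1.766, so h·k = 1.766.
True area = apparent / (areal scale) = 170000 / 1.766 ≈ 96300 km².

96300 km²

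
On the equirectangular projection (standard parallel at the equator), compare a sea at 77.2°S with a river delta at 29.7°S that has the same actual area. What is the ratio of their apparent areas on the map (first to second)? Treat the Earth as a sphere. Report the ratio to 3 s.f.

Plate carrée maps x = Rλ, y = Rφ. The meridian scale is h = 1 and the parallel scale is k = 1/cos φ = sec φ.
Areal scale at 77.2°: h·k = 1.000 × 4.514 = 4.514.
Areal scale at 29.7°: h·k = 1.000 × 1.151 = 1.151.
Ratio = 4.514/1.151 ≈ 3.92.

3.92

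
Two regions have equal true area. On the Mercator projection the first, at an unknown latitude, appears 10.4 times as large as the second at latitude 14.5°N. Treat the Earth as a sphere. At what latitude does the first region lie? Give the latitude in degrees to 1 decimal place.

Mercator areal scale is sec²φ, so apparent-area ratio = sec²φ₁ / sec²φ₂ = cos²φ₂ / cos²φ₁.
cos²φ₂ / cos²φ₁ = 10.4  ⇒  cos φ₁ = cos 14.5° / √10.4 = 0.9681/3.225 = 0.3002.
φ₁ = arccos(0.3002) ≈ 72.5°.

72.5°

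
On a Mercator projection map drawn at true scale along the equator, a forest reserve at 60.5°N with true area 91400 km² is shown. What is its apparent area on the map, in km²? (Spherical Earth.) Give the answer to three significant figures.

377000 km²

Mercator is conformal, so the point scale is isotropic: h = k = sec φ = 1/cos φ.
Areal scale = k² = sec²φ = 1/cos²(60.5°) = 1/0.4924² = 4.124.
Apparent area = 91400 × 4.124 ≈ 377000 km².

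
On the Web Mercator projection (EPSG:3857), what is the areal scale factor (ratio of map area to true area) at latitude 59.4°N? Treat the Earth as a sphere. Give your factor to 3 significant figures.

3.86

For Mercator, h = k = sec φ (a conformal cylindrical projection has a single point scale, 1/cos φ).
Areal scale = k² = sec²φ = 1/cos²(59.4°) = 1/0.5090² = 3.859.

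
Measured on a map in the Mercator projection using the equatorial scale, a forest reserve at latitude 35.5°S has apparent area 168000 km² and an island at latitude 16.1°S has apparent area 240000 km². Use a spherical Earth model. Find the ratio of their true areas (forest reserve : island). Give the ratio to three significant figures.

Mercator's areal exaggeration is sec²φ; hence true area = (apparent area) · cos²φ.
True area of forest reserve: 168000 × cos²(35.5°) = 168000 × 0.6628 = 111300 km².
True area of island: 240000 × cos²(16.1°) = 240000 × 0.9231 = 221500 km².
Ratio = 111300 / 221500 ≈ 0.503.

0.503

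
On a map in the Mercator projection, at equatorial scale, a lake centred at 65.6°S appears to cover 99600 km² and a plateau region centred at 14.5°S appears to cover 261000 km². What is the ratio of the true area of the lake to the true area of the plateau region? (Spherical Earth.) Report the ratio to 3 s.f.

0.0695

Since Mercator area scale is 1/cos²φ, the true area equals the apparent area multiplied by cos²φ.
True area of lake: 99600 × cos²(65.6°) = 99600 × 0.1707 = 17000 km².
True area of plateau region: 261000 × cos²(14.5°) = 261000 × 0.9373 = 244600 km².
Ratio = 17000 / 244600 ≈ 0.0695.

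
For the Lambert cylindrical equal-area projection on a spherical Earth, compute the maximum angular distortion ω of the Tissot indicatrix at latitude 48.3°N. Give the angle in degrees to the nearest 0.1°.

The Lambert cylindrical equal-area projection is the cylindrical equal-area projection with its standard parallel at the equator (φ₀ = 0). A cylindrical equal-area projection with standard parallel φ₀ has meridian scale h = cos φ / cos φ₀ and parallel scale k = cos φ₀ / cos φ (so areas are preserved, h·k = 1).
At 48.3°: h = 0.6652, k = 1.503; principal scales a = 1.503, b = 0.6652.
sin(ω/2) = (a − b)/(a + b) = 0.8380/2.168 = 0.3865, so ω = 2 arcsin(0.3865) ≈ 45.5°.

45.5°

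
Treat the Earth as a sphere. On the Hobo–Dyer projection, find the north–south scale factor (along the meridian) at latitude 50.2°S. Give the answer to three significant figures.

0.807

Hobo–Dyer is a cylindrical equal-area projection with standard parallels at ±37.5°. Cylindrical equal-area (φ₀ = 37.5°): h = cos φ / cos 37.5° along meridians, k = cos 37.5° / cos φ along parallels; h·k = 1.
h = cos 50.2° / cos 37.5° = 0.6401/0.7934 = 0.8068.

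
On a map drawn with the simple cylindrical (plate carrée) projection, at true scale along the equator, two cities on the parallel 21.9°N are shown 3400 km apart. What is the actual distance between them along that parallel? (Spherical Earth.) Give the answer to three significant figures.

3150 km

In the plate carrée (x = Rλ, y = Rφ), meridians are true-scale (h = 1) and parallels are stretched by k = sec φ.
Along the parallel at 21.9°, map distances are exaggerated by k = sec 21.9° = 1.078.
True distance = 3400 / 1.078 = 3400 × cos 21.9° ≈ 3150 km.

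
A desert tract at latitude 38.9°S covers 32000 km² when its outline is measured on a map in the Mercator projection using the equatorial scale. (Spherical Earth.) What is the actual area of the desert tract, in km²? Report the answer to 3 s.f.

19400 km²

Mercator is conformal, so the point scale is isotropic: h = k = sec φ = 1/cos φ.
Areal scale = k² = sec²φ = 1/cos²(38.9°) = 1/0.7782² = 1.651.
True area = apparent / (areal scale) = 32000 / 1.651 ≈ 19400 km².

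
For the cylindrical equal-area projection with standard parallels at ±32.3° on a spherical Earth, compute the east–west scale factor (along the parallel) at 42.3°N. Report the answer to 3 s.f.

1.14

A cylindrical equal-area projection with standard parallel φ₀ has meridian scale h = cos φ / cos φ₀ and parallel scale k = cos φ₀ / cos φ (so areas are preserved, h·k = 1).
k = cos 32.3° / cos 42.3° = 0.8453/0.7396 = 1.143.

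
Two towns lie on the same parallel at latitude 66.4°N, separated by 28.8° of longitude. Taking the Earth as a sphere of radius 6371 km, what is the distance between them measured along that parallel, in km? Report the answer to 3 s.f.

1280 km

Arc length along a parallel = R cos φ · Δλ (with Δλ in radians).
= 6371 × cos 66.4° × (28.8° × π/180) = 6371 × 0.4003 × 0.5027 ≈ 1280 km.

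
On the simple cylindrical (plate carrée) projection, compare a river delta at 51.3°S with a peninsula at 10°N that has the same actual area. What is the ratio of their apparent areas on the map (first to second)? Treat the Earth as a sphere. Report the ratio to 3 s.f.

1.58

For the equirectangular projection with φ₀ = 0 (plate carrée), h = 1 along meridians and k = sec φ along parallels.
Areal scale at 51.3°: h·k = 1.000 × 1.599 = 1.599.
Areal scale at 10°: h·k = 1.000 × 1.015 = 1.015.
Ratio = 1.599/1.015 ≈ 1.58.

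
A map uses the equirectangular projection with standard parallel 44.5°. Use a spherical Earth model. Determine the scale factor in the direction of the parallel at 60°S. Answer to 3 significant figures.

1.43

The equidistant cylindrical projection with φ₀ = 44.5° has h = 1 (meridians true) and k = cos φ₀ / cos φ along parallels.
k = cos 44.5° / cos 60° = 0.7133/0.5000 = 1.427.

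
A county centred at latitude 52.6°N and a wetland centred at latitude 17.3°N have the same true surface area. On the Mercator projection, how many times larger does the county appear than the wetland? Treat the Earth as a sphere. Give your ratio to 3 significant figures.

2.47

On Mercator, area is exaggerated by sec²φ = 1/cos²φ.
At 52.6°: sec²(52.6°) = 1/0.6074² = 2.711.
At 17.3°: sec²(17.3°) = 1/0.9548² = 1.097.
Ratio = 2.711/1.097 = cos²(17.3°)/cos²(52.6°) ≈ 2.47.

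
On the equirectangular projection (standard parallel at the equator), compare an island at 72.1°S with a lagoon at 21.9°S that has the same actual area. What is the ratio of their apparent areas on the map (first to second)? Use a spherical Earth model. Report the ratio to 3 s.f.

In the plate carrée (x = Rλ, y = Rφ), meridians are true-scale (h = 1) and parallels are stretched by k = sec φ.
Areal scale at 72.1°: h·k = 1.000 × 3.254 = 3.254.
Areal scale at 21.9°: h·k = 1.000 × 1.078 = 1.078.
Ratio = 3.254/1.078 ≈ 3.02.

3.02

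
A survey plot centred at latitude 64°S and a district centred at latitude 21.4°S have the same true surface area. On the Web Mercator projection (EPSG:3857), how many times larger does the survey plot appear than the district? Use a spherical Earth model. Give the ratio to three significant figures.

On Mercator, area is exaggerated by sec²φ = 1/cos²φ.
At 64°: sec²(64°) = 1/0.4384² = 5.204.
At 21.4°: sec²(21.4°) = 1/0.9311² = 1.154.
Ratio = 5.204/1.154 = cos²(21.4°)/cos²(64°) ≈ 4.51.

4.51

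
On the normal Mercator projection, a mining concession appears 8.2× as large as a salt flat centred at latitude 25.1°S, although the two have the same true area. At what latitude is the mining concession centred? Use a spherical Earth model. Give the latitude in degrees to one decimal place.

Mercator areal scale is sec²φ, so apparent-area ratio = sec²φ₁ / sec²φ₂ = cos²φ₂ / cos²φ₁.
cos²φ₂ / cos²φ₁ = 8.2  ⇒  cos φ₁ = cos 25.1° / √8.2 = 0.9056/2.864 = 0.3162.
φ₁ = arccos(0.3162) ≈ 71.6°.

71.6°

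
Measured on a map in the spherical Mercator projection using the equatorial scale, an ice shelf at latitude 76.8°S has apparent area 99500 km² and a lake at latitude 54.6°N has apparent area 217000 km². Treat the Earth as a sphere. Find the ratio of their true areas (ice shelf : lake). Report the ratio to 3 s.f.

Since Mercator area scale is 1/cos²φ, the true area equals the apparent area multiplied by cos²φ.
True area of ice shelf: 99500 × cos²(76.8°) = 99500 × 0.05214 = 5188 km².
True area of lake: 217000 × cos²(54.6°) = 217000 × 0.3356 = 72820 km².
Ratio = 5188 / 72820 ≈ 0.0713.

0.0713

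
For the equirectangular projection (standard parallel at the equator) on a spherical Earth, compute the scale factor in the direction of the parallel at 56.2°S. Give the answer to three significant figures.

1.80

Plate carrée maps x = Rλ, y = Rφ. The meridian scale is h = 1 and the parallel scale is k = 1/cos φ = sec φ.
k = 1/cos 56.2° = 1/0.5563 = 1.798.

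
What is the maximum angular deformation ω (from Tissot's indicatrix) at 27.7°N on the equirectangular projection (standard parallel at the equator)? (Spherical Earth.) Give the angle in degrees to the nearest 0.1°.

Plate carrée maps x = Rλ, y = Rφ. The meridian scale is h = 1 and the parallel scale is k = 1/cos φ = sec φ.
At 27.7°: h = 1.000, k = 1.129; principal scales a = 1.129, b = 1.000.
sin(ω/2) = (a − b)/(a + b) = 0.1294/2.129 = 0.06079, so ω = 2 arcsin(0.06079) ≈ 7.0°.

7.0°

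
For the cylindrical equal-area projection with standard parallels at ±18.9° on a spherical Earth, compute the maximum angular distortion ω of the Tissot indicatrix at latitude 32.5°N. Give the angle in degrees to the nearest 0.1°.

For cylindrical equal-area with standard parallel φ₀, h = cos φ / cos φ₀ and k = cos φ₀ / cos φ, so h·k = 1.
At 32.5°: h = 0.8915, k = 1.122; principal scales a = 1.122, b = 0.8915.
sin(ω/2) = (a − b)/(a + b) = 0.2303/2.013 = 0.1144, so ω = 2 arcsin(0.1144) ≈ 13.1°.

13.1°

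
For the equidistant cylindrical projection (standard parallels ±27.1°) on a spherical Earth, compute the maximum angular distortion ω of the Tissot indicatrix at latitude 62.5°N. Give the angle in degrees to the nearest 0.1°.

37.0°

With standard parallel φ₀ = 27.1°, the equirectangular projection gives x = Rλ cos φ₀, y = Rφ, so h = 1 and k = cos 27.1° / cos φ.
At 62.5°: h = 1.000, k = 1.928; principal scales a = 1.928, b = 1.000.
sin(ω/2) = (a − b)/(a + b) = 0.9279/2.928 = 0.3169, so ω = 2 arcsin(0.3169) ≈ 37.0°.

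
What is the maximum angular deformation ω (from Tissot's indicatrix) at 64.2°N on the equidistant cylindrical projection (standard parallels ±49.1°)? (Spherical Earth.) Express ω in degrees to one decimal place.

The equidistant cylindrical projection with φ₀ = 49.1° has h = 1 (meridians true) and k = cos φ₀ / cos φ along parallels.
At 64.2°: h = 1.000, k = 1.504; principal scales a = 1.504, b = 1.000.
sin(ω/2) = (a − b)/(a + b) = 0.5044/2.504 = 0.2014, so ω = 2 arcsin(0.2014) ≈ 23.2°.

23.2°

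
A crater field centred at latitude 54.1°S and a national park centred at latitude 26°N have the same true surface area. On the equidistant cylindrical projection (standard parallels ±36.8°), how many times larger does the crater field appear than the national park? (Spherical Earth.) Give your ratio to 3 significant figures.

1.53

In the equirectangular projection with standard parallel φ₀ = 36.8° (x = Rλ cos φ₀, y = Rφ), meridians are true-scale (h = 1) and the parallel scale is k = cos φ₀ / cos φ.
Areal scale at 54.1°: h·k = 1.000 × 1.366 = 1.366.
Areal scale at 26°: h·k = 1.000 × 0.8909 = 0.8909.
Ratio = 1.366/0.8909 ≈ 1.53.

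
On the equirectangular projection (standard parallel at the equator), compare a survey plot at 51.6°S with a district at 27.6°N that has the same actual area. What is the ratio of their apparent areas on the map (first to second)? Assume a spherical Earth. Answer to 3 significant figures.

1.43

Plate carrée maps x = Rλ, y = Rφ. The meridian scale is h = 1 and the parallel scale is k = 1/cos φ = sec φ.
Areal scale at 51.6°: h·k = 1.000 × 1.610 = 1.610.
Areal scale at 27.6°: h·k = 1.000 × 1.128 = 1.128.
Ratio = 1.610/1.128 ≈ 1.43.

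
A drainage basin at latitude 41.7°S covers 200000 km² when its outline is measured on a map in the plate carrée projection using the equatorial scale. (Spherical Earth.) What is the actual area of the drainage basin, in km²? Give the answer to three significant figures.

149000 km²

For the equirectangular projection with φ₀ = 0 (plate carrée), h = 1 along meridians and k = sec φ along parallels.
Areal scale = h·k = 1 × sec φ; at 41.7°, h = 1.000, k = 1.339, so h·k = 1.339.
True area = apparent / (areal scale) = 200000 / 1.339 ≈ 149000 km².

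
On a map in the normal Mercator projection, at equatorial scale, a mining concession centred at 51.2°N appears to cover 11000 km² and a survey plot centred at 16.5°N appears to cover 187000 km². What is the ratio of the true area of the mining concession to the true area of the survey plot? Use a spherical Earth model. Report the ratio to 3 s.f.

0.0251

Since Mercator area scale is 1/cos²φ, the true area equals the apparent area multiplied by cos²φ.
True area of mining concession: 11000 × cos²(51.2°) = 11000 × 0.3926 = 4319 km².
True area of survey plot: 187000 × cos²(16.5°) = 187000 × 0.9193 = 171900 km².
Ratio = 4319 / 171900 ≈ 0.0251.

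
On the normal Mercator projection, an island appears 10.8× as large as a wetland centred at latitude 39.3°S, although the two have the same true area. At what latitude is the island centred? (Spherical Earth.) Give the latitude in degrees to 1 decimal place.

76.4°

Mercator areal scale is sec²φ, so apparent-area ratio = sec²φ₁ / sec²φ₂ = cos²φ₂ / cos²φ₁.
cos²φ₂ / cos²φ₁ = 10.8  ⇒  cos φ₁ = cos 39.3° / √10.8 = 0.7738/3.286 = 0.2355.
φ₁ = arccos(0.2355) ≈ 76.4°.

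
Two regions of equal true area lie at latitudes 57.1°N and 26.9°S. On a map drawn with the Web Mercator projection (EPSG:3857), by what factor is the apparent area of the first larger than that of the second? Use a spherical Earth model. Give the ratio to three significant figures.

2.70

On Mercator, area is exaggerated by sec²φ = 1/cos²φ.
At 57.1°: sec²(57.1°) = 1/0.5432² = 3.389.
At 26.9°: sec²(26.9°) = 1/0.8918² = 1.257.
Ratio = 3.389/1.257 = cos²(26.9°)/cos²(57.1°) ≈ 2.70.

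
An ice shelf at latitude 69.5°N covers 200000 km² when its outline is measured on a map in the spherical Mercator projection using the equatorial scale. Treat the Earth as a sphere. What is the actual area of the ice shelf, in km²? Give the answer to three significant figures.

24500 km²

The Mercator projection is conformal; its linear scale factor is the same in every direction and equals sec φ = 1/cos φ.
Areal scale = k² = sec²φ = 1/cos²(69.5°) = 1/0.3502² = 8.154.
True area = apparent / (areal scale) = 200000 / 8.154 ≈ 24500 km².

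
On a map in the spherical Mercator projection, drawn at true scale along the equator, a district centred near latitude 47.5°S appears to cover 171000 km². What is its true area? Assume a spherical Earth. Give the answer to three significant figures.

Mercator is conformal, so the point scale is isotropic: h = k = sec φ = 1/cos φ.
Areal scale = k² = sec²φ = 1/cos²(47.5°) = 1/0.6756² = 2.191.
True area = apparent / (areal scale) = 171000 / 2.191 ≈ 78000 km².

78000 km²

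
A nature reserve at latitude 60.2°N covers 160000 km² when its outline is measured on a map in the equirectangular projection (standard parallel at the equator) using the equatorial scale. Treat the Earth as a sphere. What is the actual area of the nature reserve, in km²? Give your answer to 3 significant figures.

79500 km²

Plate carrée maps x = Rλ, y = Rφ. The meridian scale is h = 1 and the parallel scale is k = 1/cos φ = sec φ.
Areal scale = h·k = 1 × sec φ; at 60.2°, h = 1.000, k = 2.012, so h·k = 2.012.
True area = apparent / (areal scale) = 160000 / 2.012 ≈ 79500 km².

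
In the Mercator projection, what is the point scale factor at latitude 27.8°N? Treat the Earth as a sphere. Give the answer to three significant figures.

1.13

Mercator is conformal, so the point scale is isotropic: h = k = sec φ = 1/cos φ.
k = 1/cos 27.8° = 1/0.8846 = 1.130.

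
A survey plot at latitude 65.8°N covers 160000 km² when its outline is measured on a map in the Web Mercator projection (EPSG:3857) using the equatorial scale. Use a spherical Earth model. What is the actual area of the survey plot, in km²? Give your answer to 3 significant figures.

26900 km²

For Mercator, h = k = sec φ (a conformal cylindrical projection has a single point scale, 1/cos φ).
Areal scale = k² = sec²φ = 1/cos²(65.8°) = 1/0.4099² = 5.951.
True area = apparent / (areal scale) = 160000 / 5.951 ≈ 26900 km².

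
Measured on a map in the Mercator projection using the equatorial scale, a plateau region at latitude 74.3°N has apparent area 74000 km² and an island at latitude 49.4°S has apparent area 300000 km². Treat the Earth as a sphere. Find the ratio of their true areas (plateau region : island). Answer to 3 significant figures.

0.0426

Since Mercator area scale is 1/cos²φ, the true area equals the apparent area multiplied by cos²φ.
True area of plateau region: 74000 × cos²(74.3°) = 74000 × 0.07322 = 5419 km².
True area of island: 300000 × cos²(49.4°) = 300000 × 0.4235 = 127100 km².
Ratio = 5419 / 127100 ≈ 0.0426.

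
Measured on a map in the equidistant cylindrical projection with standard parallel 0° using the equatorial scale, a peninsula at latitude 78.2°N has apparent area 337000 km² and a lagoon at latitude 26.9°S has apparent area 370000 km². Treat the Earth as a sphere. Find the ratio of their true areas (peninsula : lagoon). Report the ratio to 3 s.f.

0.209

Plate carrée has h = 1 and k = sec φ, giving areal scale sec φ; true area = (apparent area) · cos φ.
True area of peninsula: 337000 × cos(78.2°) = 337000 × 0.2045 = 68920 km².
True area of lagoon: 370000 × cos(26.9°) = 370000 × 0.8918 = 330000 km².
Ratio = 68920 / 330000 ≈ 0.209.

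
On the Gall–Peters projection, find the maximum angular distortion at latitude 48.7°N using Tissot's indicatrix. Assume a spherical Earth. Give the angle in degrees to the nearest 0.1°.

Gall–Peters is a cylindrical equal-area projection with standard parallels at ±45°. For cylindrical equal-area with standard parallel φ₀, h = cos φ / cos φ₀ and k = cos φ₀ / cos φ, so h·k = 1.
At 48.7°: h = 0.9334, k = 1.071; principal scales a = 1.071, b = 0.9334.
sin(ω/2) = (a − b)/(a + b) = 0.1380/2.005 = 0.06883, so ω = 2 arcsin(0.06883) ≈ 7.9°.

7.9°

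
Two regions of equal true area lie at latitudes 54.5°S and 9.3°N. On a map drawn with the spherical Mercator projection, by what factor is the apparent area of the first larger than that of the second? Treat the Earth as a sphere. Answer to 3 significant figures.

2.89

Mercator areal scale is sec²φ.
At 54.5°: sec²(54.5°) = 1/0.5807² = 2.965.
At 9.3°: sec²(9.3°) = 1/0.9869² = 1.027.
Ratio = 2.965/1.027 = cos²(9.3°)/cos²(54.5°) ≈ 2.89.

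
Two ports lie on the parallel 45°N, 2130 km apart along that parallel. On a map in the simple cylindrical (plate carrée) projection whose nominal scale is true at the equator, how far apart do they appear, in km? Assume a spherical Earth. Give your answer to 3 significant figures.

3010 km

Plate carrée maps x = Rλ, y = Rφ. The meridian scale is h = 1 and the parallel scale is k = 1/cos φ = sec φ.
Along the parallel, k = sec 45° = 1/0.7071 = 1.414.
Map distance = 2130 × 1.414 ≈ 3010 km.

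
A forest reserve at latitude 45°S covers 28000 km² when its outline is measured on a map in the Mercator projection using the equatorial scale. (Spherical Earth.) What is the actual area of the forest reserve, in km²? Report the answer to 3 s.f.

14000 km²

The Mercator projection is conformal; its linear scale factor is the same in every direction and equals sec φ = 1/cos φ.
Areal scale = k² = sec²φ = 1/cos²(45°) = 1/0.7071² = 2.000.
True area = apparent / (areal scale) = 28000 / 2.000 ≈ 14000 km².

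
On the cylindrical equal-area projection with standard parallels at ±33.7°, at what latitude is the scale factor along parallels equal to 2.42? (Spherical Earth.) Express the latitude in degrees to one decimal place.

69.9°

A cylindrical equal-area projection with standard parallel φ₀ has meridian scale h = cos φ / cos φ₀ and parallel scale k = cos φ₀ / cos φ (so areas are preserved, h·k = 1).
k = cos φ₀ / cos φ = 2.42  ⇒  cos φ = cos 33.7° / 2.42 = 0.3438.
φ = arccos(0.3438) ≈ 69.9°.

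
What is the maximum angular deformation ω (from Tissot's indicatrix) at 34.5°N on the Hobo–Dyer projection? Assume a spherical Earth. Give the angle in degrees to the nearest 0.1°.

Hobo–Dyer is a cylindrical equal-area projection with standard parallels at ±37.5°. Cylindrical equal-area (φ₀ = 37.5°): h = cos φ / cos 37.5° along meridians, k = cos 37.5° / cos φ along parallels; h·k = 1.
At 34.5°: h = 1.039, k = 0.9627; principal scales a = 1.039, b = 0.9627.
sin(ω/2) = (a − b)/(a + b) = 0.07613/2.001 = 0.03804, so ω = 2 arcsin(0.03804) ≈ 4.4°.

4.4°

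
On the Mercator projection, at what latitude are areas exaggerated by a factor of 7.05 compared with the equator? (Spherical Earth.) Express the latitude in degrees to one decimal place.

Mercator areal scale is sec²φ.
sec²φ = 7.05  ⇒  cos²φ = 0.1418  ⇒  cos φ = 0.3766.
φ = arccos(0.3766) ≈ 67.9°.

67.9°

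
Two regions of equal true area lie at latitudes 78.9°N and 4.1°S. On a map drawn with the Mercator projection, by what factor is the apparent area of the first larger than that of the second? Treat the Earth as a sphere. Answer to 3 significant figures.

Mercator is conformal with k = sec φ, so areal scale = k² = sec²φ.
At 78.9°: sec²(78.9°) = 1/0.1925² = 26.98.
At 4.1°: sec²(4.1°) = 1/0.9974² = 1.005.
Ratio = 26.98/1.005 = cos²(4.1°)/cos²(78.9°) ≈ 26.8.

26.8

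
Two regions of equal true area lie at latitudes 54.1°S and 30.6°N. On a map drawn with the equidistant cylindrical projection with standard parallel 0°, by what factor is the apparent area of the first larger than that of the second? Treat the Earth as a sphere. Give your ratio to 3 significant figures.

1.47

For the equirectangular projection with φ₀ = 0 (plate carrée), h = 1 along meridians and k = sec φ along parallels.
Areal scale at 54.1°: h·k = 1.000 × 1.705 = 1.705.
Areal scale at 30.6°: h·k = 1.000 × 1.162 = 1.162.
Ratio = 1.705/1.162 ≈ 1.47.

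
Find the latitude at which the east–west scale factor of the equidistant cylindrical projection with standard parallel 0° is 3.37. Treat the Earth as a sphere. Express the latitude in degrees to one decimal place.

Plate carrée: h = 1, k = sec φ along parallels.
sec φ = 3.37  ⇒  cos φ = 0.2967  ⇒  φ ≈ 72.7°.

72.7°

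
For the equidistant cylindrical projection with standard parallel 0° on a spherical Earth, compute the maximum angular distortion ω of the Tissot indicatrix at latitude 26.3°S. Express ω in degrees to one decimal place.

For the equirectangular projection with φ₀ = 0 (plate carrée), h = 1 along meridians and k = sec φ along parallels.
At 26.3°: h = 1.000, k = 1.115; principal scales a = 1.115, b = 1.000.
sin(ω/2) = (a − b)/(a + b) = 0.1155/2.115 = 0.05458, so ω = 2 arcsin(0.05458) ≈ 6.3°.

6.3°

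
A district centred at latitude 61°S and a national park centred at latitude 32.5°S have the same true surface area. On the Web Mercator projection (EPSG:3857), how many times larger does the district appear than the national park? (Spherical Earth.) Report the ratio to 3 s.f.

3.03

Mercator areal scale is sec²φ.
At 61°: sec²(61°) = 1/0.4848² = 4.255.
At 32.5°: sec²(32.5°) = 1/0.8434² = 1.406.
Ratio = 4.255/1.406 = cos²(32.5°)/cos²(61°) ≈ 3.03.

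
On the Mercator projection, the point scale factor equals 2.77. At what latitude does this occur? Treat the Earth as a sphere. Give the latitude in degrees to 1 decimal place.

Mercator scale is k = sec φ = 1/cos φ.
1/cos φ = 2.77  ⇒  cos φ = 0.3610  ⇒  φ = arccos(0.3610) ≈ 68.8°.

68.8°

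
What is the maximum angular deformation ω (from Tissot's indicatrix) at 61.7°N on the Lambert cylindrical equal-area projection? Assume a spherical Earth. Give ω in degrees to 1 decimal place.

The Lambert cylindrical equal-area projection is the cylindrical equal-area projection with its standard parallel at the equator (φ₀ = 0). A cylindrical equal-area projection with standard parallel φ₀ has meridian scale h = cos φ / cos φ₀ and parallel scale k = cos φ₀ / cos φ (so areas are preserved, h·k = 1).
At 61.7°: h = 0.4741, k = 2.109; principal scales a = 2.109, b = 0.4741.
sin(ω/2) = (a − b)/(a + b) = 1.635/2.583 = 0.6330, so ω = 2 arcsin(0.6330) ≈ 78.5°.

78.5°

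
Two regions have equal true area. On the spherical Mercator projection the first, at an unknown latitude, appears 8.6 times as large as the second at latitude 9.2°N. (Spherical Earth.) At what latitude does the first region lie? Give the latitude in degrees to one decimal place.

70.3°

Mercator areal scale is sec²φ, so apparent-area ratio = sec²φ₁ / sec²φ₂ = cos²φ₂ / cos²φ₁.
cos²φ₂ / cos²φ₁ = 8.6  ⇒  cos φ₁ = cos 9.2° / √8.6 = 0.9871/2.933 = 0.3366.
φ₁ = arccos(0.3366) ≈ 70.3°.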